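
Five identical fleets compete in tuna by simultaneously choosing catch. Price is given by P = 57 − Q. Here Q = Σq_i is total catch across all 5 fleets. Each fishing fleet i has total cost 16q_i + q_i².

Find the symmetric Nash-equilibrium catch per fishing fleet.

A representative fishing fleet's profit is π_i = q_i(57 − Q) − 16q_i − q_i², with Q = q_i + Σ_{j≠i} q_j.
First-order condition: 41 − 4q_i − Σ_{j≠i} q_j = 0.
In a symmetric equilibrium every fishing fleet chooses the same q, so Σ_{j≠i} q_j = 4q. The condition becomes 41 − 8q = 0, giving q = 41/8 = 5.125.

5.125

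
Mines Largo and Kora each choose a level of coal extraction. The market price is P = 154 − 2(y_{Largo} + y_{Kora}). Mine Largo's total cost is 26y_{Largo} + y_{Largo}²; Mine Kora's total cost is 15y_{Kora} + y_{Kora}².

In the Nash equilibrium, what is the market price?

Mine Largo's profit: π = y_{Largo}(154 − 2(y_{Largo} + y_{Kora})) − 26y_{Largo} − y_{Largo}².
∂π/∂y_{Largo} = 128 − 6y_{Largo} − 2y_{Kora} = 0, so y_{Largo} = 64/3 − (1/3)y_{Kora}.
By the same steps for Kora: y_{Kora} = 139/6 − (1/3)y_{Largo}.
Solving the two reaction functions simultaneously: (1 − (−1/3)(−1/3))y_{Largo} = 64/3 − (1/3)·(139/6), so (8/9)y_{Largo} = 245/18 and y_{Largo} = 15.3125.
Then y_{Kora} = 139/6 − (1/3)·15.3125 = 18.0625.
Equilibrium price: P = 154 − 2·33.375 = 87.25.

87.25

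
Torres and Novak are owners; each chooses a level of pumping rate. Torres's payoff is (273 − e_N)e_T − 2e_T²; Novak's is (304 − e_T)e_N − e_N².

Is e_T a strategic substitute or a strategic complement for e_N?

Expanding Torres's payoff: 273e_T − e_Ne_T − 2e_T².
∂π/∂e_T = 273 − e_N − 4e_T = 0, so e_T = 68.25 − 0.25e_N.
The best-response slope de_T/de_N = −0.25 < 0: the reaction function is downward-sloping, so the choices are strategic substitutes.

strategic substitutes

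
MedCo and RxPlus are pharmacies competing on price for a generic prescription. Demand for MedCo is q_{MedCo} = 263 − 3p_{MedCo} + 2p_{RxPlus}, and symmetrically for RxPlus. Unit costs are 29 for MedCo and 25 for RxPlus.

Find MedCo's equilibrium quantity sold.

173.25

MedCo's profit: π = (p_{MedCo} − 29)(263 − 3p_{MedCo} + 2p_{RxPlus}).
∂π/∂p_{MedCo} = 350 − 6p_{MedCo} + 2p_{RxPlus} = 0 ⇒ p_{MedCo} = 175/3 + (1/3)p_{RxPlus}.
Similarly p_{RxPlus} = 169/3 + (1/3)p_{MedCo}.
Solving the two reaction functions simultaneously: (1 − (1/3)(1/3))p_{MedCo} = 175/3 + (1/3)·(169/3), so (8/9)p_{MedCo} = 694/9 and p_{MedCo} = 86.75.
Then p_{RxPlus} = 169/3 + (1/3)·86.75 = 85.25.
q_{MedCo} = 263 − 3·86.75 + 2·85.25 = 173.25.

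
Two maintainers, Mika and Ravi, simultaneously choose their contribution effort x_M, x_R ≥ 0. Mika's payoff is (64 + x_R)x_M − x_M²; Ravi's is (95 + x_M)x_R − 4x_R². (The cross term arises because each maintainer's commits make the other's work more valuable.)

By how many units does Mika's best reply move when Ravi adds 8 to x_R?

Expanding Mika's payoff: 64x_M + x_Rx_M − x_M².
∂π/∂x_M = 64 + x_R − 2x_M = 0, so x_M = 32 + 0.5x_R.
The reaction-function slope is 0.5, so an 8-unit rise in x_R moves x_M by 0.5 × 8 = 4. Mika's best response rises — the actions are strategic complements.

4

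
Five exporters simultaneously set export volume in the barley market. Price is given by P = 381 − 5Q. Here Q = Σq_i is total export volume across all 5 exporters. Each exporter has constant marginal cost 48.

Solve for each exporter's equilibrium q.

11.1

A representative exporter's profit is π_i = q_i(381 − 5Q) − 48q_i, with Q = q_i + Σ_{j≠i} q_j.
First-order condition: 333 − 10q_i − 5Σ_{j≠i} q_j = 0.
With identical exporters, set every q_j = q: then 333 − 10q − 20q = 0, i.e. q = 333/30 = 11.1.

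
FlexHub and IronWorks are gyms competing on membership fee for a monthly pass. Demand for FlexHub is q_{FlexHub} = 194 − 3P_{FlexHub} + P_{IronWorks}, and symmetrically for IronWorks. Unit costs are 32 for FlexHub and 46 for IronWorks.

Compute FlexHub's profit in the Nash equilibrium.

2219.52

FlexHub's profit: π = (P_{FlexHub} − 32)(194 − 3P_{FlexHub} + P_{IronWorks}).
∂π/∂P_{FlexHub} = 290 − 6P_{FlexHub} + P_{IronWorks} = 0 ⇒ P_{FlexHub} = 145/3 + (1/6)P_{IronWorks}.
Similarly P_{IronWorks} = 166/3 + (1/6)P_{FlexHub}.
Substituting the second reaction function into the first: P_{FlexHub} = 145/3 + (1/6)(166/3 + (1/6)P_{FlexHub}), which gives (35/36)P_{FlexHub} = 518/9 ⇒ P_{FlexHub} = 59.2.
Then P_{IronWorks} = 166/3 + (1/6)·59.2 = 65.2.
q_{FlexHub} = 194 − 3·59.2 + 65.2 = 81.6.
Profit = (59.2 − 32)·81.6 = 2219.52.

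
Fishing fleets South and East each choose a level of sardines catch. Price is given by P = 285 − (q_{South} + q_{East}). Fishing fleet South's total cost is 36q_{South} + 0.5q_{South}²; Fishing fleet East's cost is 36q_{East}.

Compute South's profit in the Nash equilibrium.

Fishing fleet South's profit: π = q_{South}(285 − (q_{South} + q_{East})) − 36q_{South} − 0.5q_{South}².
∂π/∂q_{South} = 249 − 3q_{South} − q_{East} = 0, so q_{South} = 83 − (1/3)q_{East}.
For East: ∂π/∂q_{East} = 249 − 2q_{East} − q_{South} = 0 ⇒ q_{East} = 124.5 − 0.5q_{South}.
Solving the two reaction functions simultaneously: (1 − (−1/3)(−0.5))q_{South} = 83 − (1/3)·124.5, so (5/6)q_{South} = 41.5 and q_{South} = 49.8.
Then q_{East} = 124.5 − 0.5·49.8 = 99.6.
Price P = 285 − 149.4 = 135.6.
South's profit: (135.6 − 36)·49.8 − 0.5(49.8)² = 3720.06.

3720.06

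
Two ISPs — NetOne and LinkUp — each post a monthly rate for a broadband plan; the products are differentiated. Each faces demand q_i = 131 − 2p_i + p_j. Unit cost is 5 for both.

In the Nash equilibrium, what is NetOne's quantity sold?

NetOne's profit: π = (p_{NetOne} − 5)(131 − 2p_{NetOne} + p_{LinkUp}).
∂π/∂p_{NetOne} = 141 − 4p_{NetOne} + p_{LinkUp} = 0 ⇒ p_{NetOne} = 35.25 + 0.25p_{LinkUp}.
The game is symmetric, so in equilibrium p_{LinkUp} = p_{NetOne}: the reaction function gives 0.75p_{NetOne} = 35.25, hence p_{NetOne} = 47.
q_{NetOne} = 131 − 2·47 + 47 = 84.

84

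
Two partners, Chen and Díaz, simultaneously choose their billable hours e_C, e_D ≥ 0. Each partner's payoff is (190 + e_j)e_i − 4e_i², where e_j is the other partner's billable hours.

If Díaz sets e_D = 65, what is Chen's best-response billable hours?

31.875

Chen's payoff is (190 + e_D)e_C − 4e_C².
∂π/∂e_C = 190 + e_D − 8e_C = 0, so e_C = 23.75 + 0.125e_D.
At e_D = 65: e_C = 23.75 + 0.125·65 = 31.875.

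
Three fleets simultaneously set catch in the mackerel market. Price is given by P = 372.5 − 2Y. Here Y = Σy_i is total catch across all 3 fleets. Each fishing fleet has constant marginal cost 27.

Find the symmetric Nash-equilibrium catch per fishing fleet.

43.1875

A representative fishing fleet's profit is π_i = y_i(372.5 − 2Y) − 27y_i, with Y = y_i + Σ_{j≠i} y_j.
First-order condition: 345.5 − 4y_i − 2Σ_{j≠i} y_j = 0.
In a symmetric equilibrium every fishing fleet chooses the same y, so Σ_{j≠i} y_j = 2y. The condition becomes 345.5 − 8y = 0, giving y = 345.5/8 = 43.1875.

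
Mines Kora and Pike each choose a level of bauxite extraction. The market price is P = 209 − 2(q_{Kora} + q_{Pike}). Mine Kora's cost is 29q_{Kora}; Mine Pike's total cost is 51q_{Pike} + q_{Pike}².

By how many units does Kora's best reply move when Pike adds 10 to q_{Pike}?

-5

Mine Kora's profit: π = q_{Kora}(209 − 2(q_{Kora} + q_{Pike})) − 29q_{Kora}.
∂π/∂q_{Kora} = 180 − 4q_{Kora} − 2q_{Pike} = 0, so q_{Kora} = 45 − 0.5q_{Pike}.
The reaction-function slope is −0.5, so a 10-unit rise in q_{Pike} moves q_{Kora} by −0.5 × 10 = −5. Kora's best response falls — the actions are strategic substitutes.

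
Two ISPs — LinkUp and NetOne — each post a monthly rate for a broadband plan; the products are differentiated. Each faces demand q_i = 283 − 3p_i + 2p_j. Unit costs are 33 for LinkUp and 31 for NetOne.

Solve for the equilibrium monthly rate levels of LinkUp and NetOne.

LinkUp's profit: π = (p_{LinkUp} − 33)(283 − 3p_{LinkUp} + 2p_{NetOne}).
∂π/∂p_{LinkUp} = 382 − 6p_{LinkUp} + 2p_{NetOne} = 0 ⇒ p_{LinkUp} = 191/3 + (1/3)p_{NetOne}.
Similarly p_{NetOne} = 188/3 + (1/3)p_{LinkUp}.
Plugging p_{NetOne} into LinkUp's best response: p_{LinkUp} = 191/3 + (1/3)(188/3 + (1/3)p_{LinkUp}) ⇒ (8/9)p_{LinkUp} = 761/9, so p_{LinkUp} = 95.125.
Then p_{NetOne} = 188/3 + (1/3)·95.125 = 94.375.

95.125, 94.375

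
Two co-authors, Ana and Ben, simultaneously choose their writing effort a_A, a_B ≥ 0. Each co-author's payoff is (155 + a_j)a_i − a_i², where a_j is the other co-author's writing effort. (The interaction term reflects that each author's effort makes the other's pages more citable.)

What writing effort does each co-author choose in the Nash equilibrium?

155

Ana's payoff is (155 + a_B)a_A − a_A².
∂π/∂a_A = 155 + a_B − 2a_A = 0, so a_A = 77.5 + 0.5a_B.
By symmetry a_B = a_A; substituting into the reaction function, 0.5a_A = 77.5 and a_A = 155.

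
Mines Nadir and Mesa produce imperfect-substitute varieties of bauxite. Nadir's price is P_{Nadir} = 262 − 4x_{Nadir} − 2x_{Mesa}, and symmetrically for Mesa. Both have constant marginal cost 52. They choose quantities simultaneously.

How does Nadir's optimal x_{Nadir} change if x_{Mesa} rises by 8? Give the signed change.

-2

Mine Nadir's profit: π = x_{Nadir}(262 − 4x_{Nadir} − 2x_{Mesa}) − 52x_{Nadir}.
∂π/∂x_{Nadir} = 210 − 8x_{Nadir} − 2x_{Mesa} = 0 ⇒ x_{Nadir} = 26.25 − 0.25x_{Mesa}.
The reaction-function slope is −0.25, so an 8-unit rise in x_{Mesa} moves x_{Nadir} by −0.25 × 8 = −2. Nadir's best response falls — the actions are strategic substitutes.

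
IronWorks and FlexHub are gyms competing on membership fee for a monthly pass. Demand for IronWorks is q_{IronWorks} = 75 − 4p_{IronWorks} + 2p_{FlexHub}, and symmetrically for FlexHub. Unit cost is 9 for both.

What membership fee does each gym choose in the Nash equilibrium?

18.5

IronWorks's profit: π = (p_{IronWorks} − 9)(75 − 4p_{IronWorks} + 2p_{FlexHub}).
∂π/∂p_{IronWorks} = 111 − 8p_{IronWorks} + 2p_{FlexHub} = 0 ⇒ p_{IronWorks} = 13.875 + 0.25p_{FlexHub}.
Setting p_{IronWorks} = p_{FlexHub} in the reaction function: p_{IronWorks} = 13.875 + 0.25p_{IronWorks}, so p_{IronWorks} = 13.875 / 0.75 = 18.5.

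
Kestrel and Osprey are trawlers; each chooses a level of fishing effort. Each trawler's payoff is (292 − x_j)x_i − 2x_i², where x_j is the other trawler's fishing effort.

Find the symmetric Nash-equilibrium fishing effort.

Kestrel's payoff is (292 − x_O)x_K − 2x_K².
∂π/∂x_K = 292 − x_O − 4x_K = 0, so x_K = 73 − 0.25x_O.
By symmetry x_O = x_K; substituting into the reaction function, 1.25x_K = 73 and x_K = 58.4.

58.4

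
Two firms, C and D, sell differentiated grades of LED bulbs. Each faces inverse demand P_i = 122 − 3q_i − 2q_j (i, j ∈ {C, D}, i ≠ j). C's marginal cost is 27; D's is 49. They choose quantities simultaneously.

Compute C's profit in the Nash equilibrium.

526.6875

Firm C's profit: π = q_C(122 − 3q_C − 2q_D) − 27q_C.
∂π/∂q_C = 95 − 6q_C − 2q_D = 0 ⇒ q_C = 95/6 − (1/3)q_D.
Similarly q_D = 73/6 − (1/3)q_C.
Solving the two reaction functions simultaneously: (1 − (−1/3)(−1/3))q_C = 95/6 − (1/3)·(73/6), so (8/9)q_C = 106/9 and q_C = 13.25.
Then q_D = 73/6 − (1/3)·13.25 = 7.75.
P_C = 122 − 3·13.25 − 2·7.75 = 66.75.
Profit = (66.75 − 27)·13.25 = 526.6875.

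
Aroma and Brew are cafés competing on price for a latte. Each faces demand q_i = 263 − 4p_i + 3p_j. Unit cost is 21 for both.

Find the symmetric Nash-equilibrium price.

Aroma's profit: π = (p_{Aroma} − 21)(263 − 4p_{Aroma} + 3p_{Brew}).
∂π/∂p_{Aroma} = 347 − 8p_{Aroma} + 3p_{Brew} = 0 ⇒ p_{Aroma} = 43.375 + 0.375p_{Brew}.
The game is symmetric, so in equilibrium p_{Brew} = p_{Aroma}: the reaction function gives 0.625p_{Aroma} = 43.375, hence p_{Aroma} = 69.4.

69.4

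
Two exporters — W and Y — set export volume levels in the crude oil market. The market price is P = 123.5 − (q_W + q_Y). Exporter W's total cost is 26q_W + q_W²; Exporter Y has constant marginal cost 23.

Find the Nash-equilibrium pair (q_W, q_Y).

13.5, 43.5

Exporter W's profit: π = q_W(123.5 − (q_W + q_Y)) − 26q_W − q_W².
∂π/∂q_W = 97.5 − 4q_W − q_Y = 0, so q_W = 24.375 − 0.25q_Y.
For Y: ∂π/∂q_Y = 100.5 − 2q_Y − q_W = 0 ⇒ q_Y = 50.25 − 0.5q_W.
Substituting the second reaction function into the first: q_W = 24.375 − 0.25(50.25 − 0.5q_W), which gives 0.875q_W = 11.8125 ⇒ q_W = 13.5.
Then q_Y = 50.25 − 0.5·13.5 = 43.5.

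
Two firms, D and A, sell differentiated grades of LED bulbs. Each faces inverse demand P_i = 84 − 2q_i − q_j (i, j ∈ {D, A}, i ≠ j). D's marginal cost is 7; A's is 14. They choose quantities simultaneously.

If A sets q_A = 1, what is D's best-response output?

Firm D's profit: π = q_D(84 − 2q_D − q_A) − 7q_D.
∂π/∂q_D = 77 − 4q_D − q_A = 0 ⇒ q_D = 19.25 − 0.25q_A.
At q_A = 1: q_D = 19.25 − 0.25·1 = 19.

19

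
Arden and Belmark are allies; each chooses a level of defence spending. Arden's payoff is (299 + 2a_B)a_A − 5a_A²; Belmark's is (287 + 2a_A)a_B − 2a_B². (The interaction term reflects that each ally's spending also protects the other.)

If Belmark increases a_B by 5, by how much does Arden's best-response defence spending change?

1

Expanding Arden's payoff: 299a_A + 2a_Ba_A − 5a_A².
∂π/∂a_A = 299 + 2a_B − 10a_A = 0, so a_A = 29.9 + 0.2a_B.
The reaction-function slope is 0.2, so a 5-unit rise in a_B moves a_A by 0.2 × 5 = 1. Arden's best response rises — the actions are strategic complements.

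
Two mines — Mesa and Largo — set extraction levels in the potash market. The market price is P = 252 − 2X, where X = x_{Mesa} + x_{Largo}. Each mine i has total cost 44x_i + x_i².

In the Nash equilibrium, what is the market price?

148

Mine Mesa's profit: π = x_{Mesa}(252 − 2(x_{Mesa} + x_{Largo})) − 44x_{Mesa} − x_{Mesa}².
∂π/∂x_{Mesa} = 208 − 6x_{Mesa} − 2x_{Largo} = 0, so x_{Mesa} = 104/3 − (1/3)x_{Largo}.
Setting x_{Mesa} = x_{Largo} in the reaction function: x_{Mesa} = 104/3 − (1/3)x_{Mesa}, so x_{Mesa} = (104/3) / (4/3) = 26.
Equilibrium price: P = 252 − 2·52 = 148.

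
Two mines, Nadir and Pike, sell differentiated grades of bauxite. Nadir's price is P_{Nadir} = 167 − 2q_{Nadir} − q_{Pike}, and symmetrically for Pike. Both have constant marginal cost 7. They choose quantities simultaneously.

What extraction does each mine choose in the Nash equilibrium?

32

Mine Nadir's profit: π = q_{Nadir}(167 − 2q_{Nadir} − q_{Pike}) − 7q_{Nadir}.
∂π/∂q_{Nadir} = 160 − 4q_{Nadir} − q_{Pike} = 0 ⇒ q_{Nadir} = 40 − 0.25q_{Pike}.
Setting q_{Nadir} = q_{Pike} in the reaction function: q_{Nadir} = 40 − 0.25q_{Nadir}, so q_{Nadir} = 40 / 1.25 = 32.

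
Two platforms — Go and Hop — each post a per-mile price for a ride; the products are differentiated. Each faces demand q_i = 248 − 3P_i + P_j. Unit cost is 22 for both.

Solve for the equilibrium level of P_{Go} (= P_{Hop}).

Go's profit: π = (P_{Go} − 22)(248 − 3P_{Go} + P_{Hop}).
∂π/∂P_{Go} = 314 − 6P_{Go} + P_{Hop} = 0 ⇒ P_{Go} = 157/3 + (1/6)P_{Hop}.
By symmetry P_{Hop} = P_{Go}; substituting into the reaction function, (5/6)P_{Go} = 157/3 and P_{Go} = 62.8.

62.8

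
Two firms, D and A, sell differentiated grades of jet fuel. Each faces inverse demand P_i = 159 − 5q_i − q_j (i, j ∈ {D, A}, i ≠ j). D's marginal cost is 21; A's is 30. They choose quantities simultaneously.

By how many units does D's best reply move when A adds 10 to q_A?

-1

Firm D's profit: π = q_D(159 − 5q_D − q_A) − 21q_D.
∂π/∂q_D = 138 − 10q_D − q_A = 0 ⇒ q_D = 13.8 − 0.1q_A.
The reaction-function slope is −0.1, so a 10-unit rise in q_A moves q_D by −0.1 × 10 = −1. D's best response falls — the actions are strategic substitutes.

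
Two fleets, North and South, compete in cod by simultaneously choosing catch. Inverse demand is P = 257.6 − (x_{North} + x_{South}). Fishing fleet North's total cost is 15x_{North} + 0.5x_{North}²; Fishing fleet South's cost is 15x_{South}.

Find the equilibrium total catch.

Fishing fleet North's profit: π = x_{North}(257.6 − (x_{North} + x_{South})) − 15x_{North} − 0.5x_{North}².
∂π/∂x_{North} = 242.6 − 3x_{North} − x_{South} = 0, so x_{North} = 1213/15 − (1/3)x_{South}.
For South: ∂π/∂x_{South} = 242.6 − 2x_{South} − x_{North} = 0 ⇒ x_{South} = 121.3 − 0.5x_{North}.
Substituting the second reaction function into the first: x_{North} = 1213/15 − (1/3)(121.3 − 0.5x_{North}), which gives (5/6)x_{North} = 1213/30 ⇒ x_{North} = 48.52.
Then x_{South} = 121.3 − 0.5·48.52 = 97.04.
Total catch: 48.52 + 97.04 = 145.56.

145.56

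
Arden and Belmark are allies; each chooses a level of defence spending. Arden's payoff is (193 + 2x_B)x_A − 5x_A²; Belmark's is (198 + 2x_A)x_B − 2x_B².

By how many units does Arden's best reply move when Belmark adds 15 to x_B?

3

Expanding Arden's payoff: 193x_A + 2x_Bx_A − 5x_A².
∂π/∂x_A = 193 + 2x_B − 10x_A = 0, so x_A = 19.3 + 0.2x_B.
The reaction-function slope is 0.2, so a 15-unit rise in x_B moves x_A by 0.2 × 15 = 3. Arden's best response rises — the actions are strategic complements.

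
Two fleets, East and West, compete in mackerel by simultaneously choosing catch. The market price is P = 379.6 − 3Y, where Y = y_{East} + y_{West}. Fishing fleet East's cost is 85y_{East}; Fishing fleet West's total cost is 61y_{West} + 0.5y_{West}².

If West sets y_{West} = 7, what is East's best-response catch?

Fishing fleet East's profit: π = y_{East}(379.6 − 3(y_{East} + y_{West})) − 85y_{East}.
∂π/∂y_{East} = 294.6 − 6y_{East} − 3y_{West} = 0, so y_{East} = 49.1 − 0.5y_{West}.
At y_{West} = 7: y_{East} = 49.1 − 0.5·7 = 45.6.

45.6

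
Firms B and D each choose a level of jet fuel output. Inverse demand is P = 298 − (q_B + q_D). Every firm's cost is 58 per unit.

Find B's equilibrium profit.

Firm B's profit: π = q_B(298 − (q_B + q_D)) − 58q_B.
∂π/∂q_B = 240 − 2q_B − q_D = 0, so q_B = 120 − 0.5q_D.
Setting q_B = q_D in the reaction function: q_B = 120 − 0.5q_B, so q_B = 120 / 1.5 = 80.
Price P = 298 − 160 = 138.
B's profit: (138 − 58)·80 = 6400.

6400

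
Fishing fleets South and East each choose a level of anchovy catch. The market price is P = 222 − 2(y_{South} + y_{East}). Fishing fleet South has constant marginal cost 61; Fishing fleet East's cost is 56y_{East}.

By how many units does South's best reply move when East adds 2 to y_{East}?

Fishing fleet South's profit: π = y_{South}(222 − 2(y_{South} + y_{East})) − 61y_{South}.
∂π/∂y_{South} = 161 − 4y_{South} − 2y_{East} = 0, so y_{South} = 40.25 − 0.5y_{East}.
The reaction-function slope is −0.5, so a 2-unit rise in y_{East} moves y_{South} by −0.5 × 2 = −1. South's best response falls — the actions are strategic substitutes.

-1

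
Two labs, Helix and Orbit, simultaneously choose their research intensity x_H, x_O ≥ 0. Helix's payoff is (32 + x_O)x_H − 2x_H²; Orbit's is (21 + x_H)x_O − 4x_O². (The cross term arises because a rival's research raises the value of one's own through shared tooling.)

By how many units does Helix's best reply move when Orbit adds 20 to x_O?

5

Expanding Helix's payoff: 32x_H + x_Ox_H − 2x_H².
∂π/∂x_H = 32 + x_O − 4x_H = 0, so x_H = 8 + 0.25x_O.
The reaction-function slope is 0.25, so a 20-unit rise in x_O moves x_H by 0.25 × 20 = 5. Helix's best response rises — the actions are strategic complements.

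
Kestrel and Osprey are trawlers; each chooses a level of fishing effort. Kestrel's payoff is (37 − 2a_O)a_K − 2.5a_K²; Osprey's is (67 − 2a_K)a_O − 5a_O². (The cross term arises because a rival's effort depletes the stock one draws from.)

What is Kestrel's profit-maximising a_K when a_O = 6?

5

Expanding Kestrel's payoff: 37a_K − 2a_Oa_K − 2.5a_K².
∂π/∂a_K = 37 − 2a_O − 5a_K = 0, so a_K = 7.4 − 0.4a_O.
At a_O = 6: a_K = 7.4 − 0.4·6 = 5.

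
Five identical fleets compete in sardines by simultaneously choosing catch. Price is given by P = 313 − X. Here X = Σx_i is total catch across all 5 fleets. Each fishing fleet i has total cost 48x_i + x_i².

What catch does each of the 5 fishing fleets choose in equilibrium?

33.125

A representative fishing fleet's profit is π_i = x_i(313 − X) − 48x_i − x_i², with X = x_i + Σ_{j≠i} x_j.
First-order condition: 265 − 4x_i − Σ_{j≠i} x_j = 0.
With identical fishing fleets, set every x_j = x: then 265 − 4x − 4x = 0, i.e. x = 265/8 = 33.125.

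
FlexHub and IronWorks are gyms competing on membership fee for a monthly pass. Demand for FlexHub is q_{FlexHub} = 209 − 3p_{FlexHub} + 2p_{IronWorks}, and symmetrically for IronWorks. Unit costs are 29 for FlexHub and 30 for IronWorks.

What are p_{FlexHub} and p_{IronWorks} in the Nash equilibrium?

FlexHub's profit: π = (p_{FlexHub} − 29)(209 − 3p_{FlexHub} + 2p_{IronWorks}).
∂π/∂p_{FlexHub} = 296 − 6p_{FlexHub} + 2p_{IronWorks} = 0 ⇒ p_{FlexHub} = 148/3 + (1/3)p_{IronWorks}.
Similarly p_{IronWorks} = 299/6 + (1/3)p_{FlexHub}.
Substituting the second reaction function into the first: p_{FlexHub} = 148/3 + (1/3)(299/6 + (1/3)p_{FlexHub}), which gives (8/9)p_{FlexHub} = 1187/18 ⇒ p_{FlexHub} = 74.1875.
Then p_{IronWorks} = 299/6 + (1/3)·74.1875 = 74.5625.

74.1875, 74.5625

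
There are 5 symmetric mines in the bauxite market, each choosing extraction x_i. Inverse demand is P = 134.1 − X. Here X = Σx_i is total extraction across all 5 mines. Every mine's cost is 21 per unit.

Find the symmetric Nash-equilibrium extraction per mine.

18.85

A representative mine's profit is π_i = x_i(134.1 − X) − 21x_i, with X = x_i + Σ_{j≠i} x_j.
First-order condition: 113.1 − 2x_i − Σ_{j≠i} x_j = 0.
In a symmetric equilibrium every mine chooses the same x, so Σ_{j≠i} x_j = 4x. The condition becomes 113.1 − 6x = 0, giving x = 113.1/6 = 18.85.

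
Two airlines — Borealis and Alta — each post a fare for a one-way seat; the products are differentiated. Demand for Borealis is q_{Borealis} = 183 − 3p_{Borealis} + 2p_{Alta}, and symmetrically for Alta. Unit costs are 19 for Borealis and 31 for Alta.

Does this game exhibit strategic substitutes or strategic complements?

strategic complements

Borealis's profit: π = (p_{Borealis} − 19)(183 − 3p_{Borealis} + 2p_{Alta}).
∂π/∂p_{Borealis} = 240 − 6p_{Borealis} + 2p_{Alta} = 0 ⇒ p_{Borealis} = 40 + (1/3)p_{Alta}.
The best-response slope dp_{Borealis}/dp_{Alta} = 1/3 > 0: the reaction function is upward-sloping, so the choices are strategic complements.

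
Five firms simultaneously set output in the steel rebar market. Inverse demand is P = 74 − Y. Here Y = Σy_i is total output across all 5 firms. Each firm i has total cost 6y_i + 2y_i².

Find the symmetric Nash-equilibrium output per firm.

A representative firm's profit is π_i = y_i(74 − Y) − 6y_i − 2y_i², with Y = y_i + Σ_{j≠i} y_j.
First-order condition: 68 − 6y_i − Σ_{j≠i} y_j = 0.
In a symmetric equilibrium every firm chooses the same y, so Σ_{j≠i} y_j = 4y. The condition becomes 68 − 10y = 0, giving y = 68/10 = 6.8.

6.8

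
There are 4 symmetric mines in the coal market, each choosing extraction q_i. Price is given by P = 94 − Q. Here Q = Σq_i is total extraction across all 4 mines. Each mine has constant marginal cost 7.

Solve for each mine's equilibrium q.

A representative mine's profit is π_i = q_i(94 − Q) − 7q_i, with Q = q_i + Σ_{j≠i} q_j.
First-order condition: 87 − 2q_i − Σ_{j≠i} q_j = 0.
In a symmetric equilibrium every mine chooses the same q, so Σ_{j≠i} q_j = 3q. The condition becomes 87 − 5q = 0, giving q = 87/5 = 17.4.

17.4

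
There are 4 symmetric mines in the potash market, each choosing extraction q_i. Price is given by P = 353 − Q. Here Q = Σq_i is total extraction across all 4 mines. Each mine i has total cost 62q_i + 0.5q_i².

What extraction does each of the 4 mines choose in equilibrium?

48.5

A representative mine's profit is π_i = q_i(353 − Q) − 62q_i − 0.5q_i², with Q = q_i + Σ_{j≠i} q_j.
First-order condition: 291 − 3q_i − Σ_{j≠i} q_j = 0.
With identical mines, set every q_j = q: then 291 − 3q − 3q = 0, i.e. q = 291/6 = 48.5.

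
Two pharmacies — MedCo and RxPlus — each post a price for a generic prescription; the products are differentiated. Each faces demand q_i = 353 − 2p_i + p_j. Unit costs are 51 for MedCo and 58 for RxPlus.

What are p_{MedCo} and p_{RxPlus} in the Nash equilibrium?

152.6, 155.4

MedCo's profit: π = (p_{MedCo} − 51)(353 − 2p_{MedCo} + p_{RxPlus}).
∂π/∂p_{MedCo} = 455 − 4p_{MedCo} + p_{RxPlus} = 0 ⇒ p_{MedCo} = 113.75 + 0.25p_{RxPlus}.
Similarly p_{RxPlus} = 117.25 + 0.25p_{MedCo}.
Solving the two reaction functions simultaneously: (1 − (0.25)(0.25))p_{MedCo} = 113.75 + 0.25·117.25, so 0.9375p_{MedCo} = 143.0625 and p_{MedCo} = 152.6.
Then p_{RxPlus} = 117.25 + 0.25·152.6 = 155.4.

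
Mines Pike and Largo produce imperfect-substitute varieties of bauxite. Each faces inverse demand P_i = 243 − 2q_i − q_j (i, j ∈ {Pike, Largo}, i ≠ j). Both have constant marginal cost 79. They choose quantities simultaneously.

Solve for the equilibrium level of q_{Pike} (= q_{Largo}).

32.8

Mine Pike's profit: π = q_{Pike}(243 − 2q_{Pike} − q_{Largo}) − 79q_{Pike}.
∂π/∂q_{Pike} = 164 − 4q_{Pike} − q_{Largo} = 0 ⇒ q_{Pike} = 41 − 0.25q_{Largo}.
Setting q_{Pike} = q_{Largo} in the reaction function: q_{Pike} = 41 − 0.25q_{Pike}, so q_{Pike} = 41 / 1.25 = 32.8.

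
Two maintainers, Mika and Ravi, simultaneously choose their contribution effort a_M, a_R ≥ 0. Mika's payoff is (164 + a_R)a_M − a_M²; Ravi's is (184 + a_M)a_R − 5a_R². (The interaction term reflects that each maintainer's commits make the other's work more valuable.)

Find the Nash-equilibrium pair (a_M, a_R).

96, 28

Expanding Mika's payoff: 164a_M + a_Ra_M − a_M².
∂π/∂a_M = 164 + a_R − 2a_M = 0, so a_M = 82 + 0.5a_R.
Likewise for Ravi: a_R = 18.4 + 0.1a_M.
Substituting the second reaction function into the first: a_M = 82 + 0.5(18.4 + 0.1a_M), which gives 0.95a_M = 91.2 ⇒ a_M = 96.
Then a_R = 18.4 + 0.1·96 = 28.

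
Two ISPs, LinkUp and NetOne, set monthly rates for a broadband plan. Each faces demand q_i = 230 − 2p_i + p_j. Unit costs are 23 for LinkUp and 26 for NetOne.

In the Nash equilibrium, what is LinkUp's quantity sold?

138.8

LinkUp's profit: π = (p_{LinkUp} − 23)(230 − 2p_{LinkUp} + p_{NetOne}).
∂π/∂p_{LinkUp} = 276 − 4p_{LinkUp} + p_{NetOne} = 0 ⇒ p_{LinkUp} = 69 + 0.25p_{NetOne}.
Similarly p_{NetOne} = 70.5 + 0.25p_{LinkUp}.
Solving the two reaction functions simultaneously: (1 − (0.25)(0.25))p_{LinkUp} = 69 + 0.25·70.5, so 0.9375p_{LinkUp} = 86.625 and p_{LinkUp} = 92.4.
Then p_{NetOne} = 70.5 + 0.25·92.4 = 93.6.
q_{LinkUp} = 230 − 2·92.4 + 93.6 = 138.8.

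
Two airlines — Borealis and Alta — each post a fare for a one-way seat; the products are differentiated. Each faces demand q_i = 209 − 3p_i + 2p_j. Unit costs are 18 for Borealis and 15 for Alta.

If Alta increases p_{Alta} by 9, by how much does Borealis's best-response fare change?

Borealis's profit: π = (p_{Borealis} − 18)(209 − 3p_{Borealis} + 2p_{Alta}).
∂π/∂p_{Borealis} = 263 − 6p_{Borealis} + 2p_{Alta} = 0 ⇒ p_{Borealis} = 263/6 + (1/3)p_{Alta}.
The reaction-function slope is 1/3, so a 9-unit rise in p_{Alta} moves p_{Borealis} by 1/3 × 9 = 3. Borealis's best response rises — the actions are strategic complements.

3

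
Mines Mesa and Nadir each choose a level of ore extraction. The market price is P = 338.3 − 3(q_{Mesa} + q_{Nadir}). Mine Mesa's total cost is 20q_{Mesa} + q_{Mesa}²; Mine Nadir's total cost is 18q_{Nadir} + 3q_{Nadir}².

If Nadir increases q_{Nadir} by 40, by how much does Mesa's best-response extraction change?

-15

Mine Mesa's profit: π = q_{Mesa}(338.3 − 3(q_{Mesa} + q_{Nadir})) − 20q_{Mesa} − q_{Mesa}².
∂π/∂q_{Mesa} = 318.3 − 8q_{Mesa} − 3q_{Nadir} = 0, so q_{Mesa} = 39.7875 − 0.375q_{Nadir}.
The reaction-function slope is −0.375, so a 40-unit rise in q_{Nadir} moves q_{Mesa} by −0.375 × 40 = −15. Mesa's best response falls — the actions are strategic substitutes.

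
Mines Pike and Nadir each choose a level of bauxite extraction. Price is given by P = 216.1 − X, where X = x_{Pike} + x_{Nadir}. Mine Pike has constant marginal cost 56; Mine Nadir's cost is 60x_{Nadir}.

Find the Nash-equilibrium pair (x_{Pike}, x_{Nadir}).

54.7, 50.7

Mine Pike's profit: π = x_{Pike}(216.1 − (x_{Pike} + x_{Nadir})) − 56x_{Pike}.
∂π/∂x_{Pike} = 160.1 − 2x_{Pike} − x_{Nadir} = 0, so x_{Pike} = 80.05 − 0.5x_{Nadir}.
By the same steps for Nadir: x_{Nadir} = 78.05 − 0.5x_{Pike}.
Substituting the second reaction function into the first: x_{Pike} = 80.05 − 0.5(78.05 − 0.5x_{Pike}), which gives 0.75x_{Pike} = 41.025 ⇒ x_{Pike} = 54.7.
Then x_{Nadir} = 78.05 − 0.5·54.7 = 50.7.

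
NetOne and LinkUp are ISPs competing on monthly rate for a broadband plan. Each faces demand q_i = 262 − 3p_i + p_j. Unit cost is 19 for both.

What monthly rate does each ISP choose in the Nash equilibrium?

NetOne's profit: π = (p_{NetOne} − 19)(262 − 3p_{NetOne} + p_{LinkUp}).
∂π/∂p_{NetOne} = 319 − 6p_{NetOne} + p_{LinkUp} = 0 ⇒ p_{NetOne} = 319/6 + (1/6)p_{LinkUp}.
The game is symmetric, so in equilibrium p_{LinkUp} = p_{NetOne}: the reaction function gives (5/6)p_{NetOne} = 319/6, hence p_{NetOne} = 63.8.

63.8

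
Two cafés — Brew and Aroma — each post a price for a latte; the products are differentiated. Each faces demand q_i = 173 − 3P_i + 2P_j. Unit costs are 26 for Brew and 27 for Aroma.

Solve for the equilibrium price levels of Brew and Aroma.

62.9375, 63.3125

Brew's profit: π = (P_{Brew} − 26)(173 − 3P_{Brew} + 2P_{Aroma}).
∂π/∂P_{Brew} = 251 − 6P_{Brew} + 2P_{Aroma} = 0 ⇒ P_{Brew} = 251/6 + (1/3)P_{Aroma}.
Similarly P_{Aroma} = 127/3 + (1/3)P_{Brew}.
Substituting the second reaction function into the first: P_{Brew} = 251/6 + (1/3)(127/3 + (1/3)P_{Brew}), which gives (8/9)P_{Brew} = 1007/18 ⇒ P_{Brew} = 62.9375.
Then P_{Aroma} = 127/3 + (1/3)·62.9375 = 63.3125.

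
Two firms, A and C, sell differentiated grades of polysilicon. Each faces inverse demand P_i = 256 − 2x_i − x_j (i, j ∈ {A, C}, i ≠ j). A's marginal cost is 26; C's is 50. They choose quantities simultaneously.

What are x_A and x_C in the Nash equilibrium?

Firm A's profit: π = x_A(256 − 2x_A − x_C) − 26x_A.
∂π/∂x_A = 230 − 4x_A − x_C = 0 ⇒ x_A = 57.5 − 0.25x_C.
Similarly x_C = 51.5 − 0.25x_A.
Substituting the second reaction function into the first: x_A = 57.5 − 0.25(51.5 − 0.25x_A), which gives 0.9375x_A = 44.625 ⇒ x_A = 47.6.
Then x_C = 51.5 − 0.25·47.6 = 39.6.

47.6, 39.6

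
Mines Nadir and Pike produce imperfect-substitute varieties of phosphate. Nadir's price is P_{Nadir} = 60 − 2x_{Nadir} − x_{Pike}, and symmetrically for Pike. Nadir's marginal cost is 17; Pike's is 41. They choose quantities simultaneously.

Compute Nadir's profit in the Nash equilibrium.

Mine Nadir's profit: π = x_{Nadir}(60 − 2x_{Nadir} − x_{Pike}) − 17x_{Nadir}.
∂π/∂x_{Nadir} = 43 − 4x_{Nadir} − x_{Pike} = 0 ⇒ x_{Nadir} = 10.75 − 0.25x_{Pike}.
Similarly x_{Pike} = 4.75 − 0.25x_{Nadir}.
Plugging x_{Pike} into Nadir's best response: x_{Nadir} = 10.75 − 0.25(4.75 − 0.25x_{Nadir}) ⇒ 0.9375x_{Nadir} = 9.5625, so x_{Nadir} = 10.2.
Then x_{Pike} = 4.75 − 0.25·10.2 = 2.2.
P_{Nadir} = 60 − 2·10.2 − 2.2 = 37.4.
Profit = (37.4 − 17)·10.2 = 208.08.

208.08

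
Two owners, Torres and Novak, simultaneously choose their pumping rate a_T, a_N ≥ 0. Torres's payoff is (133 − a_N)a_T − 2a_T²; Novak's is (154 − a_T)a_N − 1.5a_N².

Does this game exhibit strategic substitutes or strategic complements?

Expanding Torres's payoff: 133a_T − a_Na_T − 2a_T².
∂π/∂a_T = 133 − a_N − 4a_T = 0, so a_T = 33.25 − 0.25a_N.
The best-response slope da_T/da_N = −0.25 < 0: the reaction function is downward-sloping, so the choices are strategic substitutes.

strategic substitutes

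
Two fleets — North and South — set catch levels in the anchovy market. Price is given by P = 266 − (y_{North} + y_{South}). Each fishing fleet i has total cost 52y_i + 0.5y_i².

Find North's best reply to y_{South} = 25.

Fishing fleet North's profit: π = y_{North}(266 − (y_{North} + y_{South})) − 52y_{North} − 0.5y_{North}².
∂π/∂y_{North} = 214 − 3y_{North} − y_{South} = 0, so y_{North} = 214/3 − (1/3)y_{South}.
At y_{South} = 25: y_{North} = 214/3 − (1/3)·25 = 63.

63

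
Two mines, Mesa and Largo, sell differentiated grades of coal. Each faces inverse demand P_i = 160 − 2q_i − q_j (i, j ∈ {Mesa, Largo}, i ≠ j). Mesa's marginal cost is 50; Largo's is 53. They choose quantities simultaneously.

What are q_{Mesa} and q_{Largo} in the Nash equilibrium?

22.2, 21.2

Mine Mesa's profit: π = q_{Mesa}(160 − 2q_{Mesa} − q_{Largo}) − 50q_{Mesa}.
∂π/∂q_{Mesa} = 110 − 4q_{Mesa} − q_{Largo} = 0 ⇒ q_{Mesa} = 27.5 − 0.25q_{Largo}.
Similarly q_{Largo} = 26.75 − 0.25q_{Mesa}.
Plugging q_{Largo} into Mesa's best response: q_{Mesa} = 27.5 − 0.25(26.75 − 0.25q_{Mesa}) ⇒ 0.9375q_{Mesa} = 20.8125, so q_{Mesa} = 22.2.
Then q_{Largo} = 26.75 − 0.25·22.2 = 21.2.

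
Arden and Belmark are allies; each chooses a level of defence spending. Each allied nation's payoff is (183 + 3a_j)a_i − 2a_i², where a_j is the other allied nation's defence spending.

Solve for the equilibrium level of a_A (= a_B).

Arden's payoff is (183 + 3a_B)a_A − 2a_A².
∂π/∂a_A = 183 + 3a_B − 4a_A = 0, so a_A = 45.75 + 0.75a_B.
By symmetry a_B = a_A; substituting into the reaction function, 0.25a_A = 45.75 and a_A = 183.

183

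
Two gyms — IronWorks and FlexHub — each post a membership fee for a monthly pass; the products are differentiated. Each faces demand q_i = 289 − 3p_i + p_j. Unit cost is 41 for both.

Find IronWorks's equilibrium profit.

IronWorks's profit: π = (p_{IronWorks} − 41)(289 − 3p_{IronWorks} + p_{FlexHub}).
∂π/∂p_{IronWorks} = 412 − 6p_{IronWorks} + p_{FlexHub} = 0 ⇒ p_{IronWorks} = 206/3 + (1/6)p_{FlexHub}.
The game is symmetric, so in equilibrium p_{FlexHub} = p_{IronWorks}: the reaction function gives (5/6)p_{IronWorks} = 206/3, hence p_{IronWorks} = 82.4.
q_{IronWorks} = 289 − 3·82.4 + 82.4 = 124.2.
Profit = (82.4 − 41)·124.2 = 5141.88.

5141.88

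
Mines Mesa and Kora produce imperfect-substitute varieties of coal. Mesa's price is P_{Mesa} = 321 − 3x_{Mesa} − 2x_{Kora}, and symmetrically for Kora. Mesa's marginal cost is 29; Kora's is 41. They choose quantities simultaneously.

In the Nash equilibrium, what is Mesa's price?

140.75

Mine Mesa's profit: π = x_{Mesa}(321 − 3x_{Mesa} − 2x_{Kora}) − 29x_{Mesa}.
∂π/∂x_{Mesa} = 292 − 6x_{Mesa} − 2x_{Kora} = 0 ⇒ x_{Mesa} = 146/3 − (1/3)x_{Kora}.
Similarly x_{Kora} = 140/3 − (1/3)x_{Mesa}.
Plugging x_{Kora} into Mesa's best response: x_{Mesa} = 146/3 − (1/3)(140/3 − (1/3)x_{Mesa}) ⇒ (8/9)x_{Mesa} = 298/9, so x_{Mesa} = 37.25.
Then x_{Kora} = 140/3 − (1/3)·37.25 = 34.25.
P_{Mesa} = 321 − 3·37.25 − 2·34.25 = 140.75.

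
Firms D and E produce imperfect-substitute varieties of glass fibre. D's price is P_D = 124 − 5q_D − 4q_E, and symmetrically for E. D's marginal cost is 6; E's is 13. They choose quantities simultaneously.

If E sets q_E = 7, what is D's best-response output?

9

Firm D's profit: π = q_D(124 − 5q_D − 4q_E) − 6q_D.
∂π/∂q_D = 118 − 10q_D − 4q_E = 0 ⇒ q_D = 11.8 − 0.4q_E.
At q_E = 7: q_D = 11.8 − 0.4·7 = 9.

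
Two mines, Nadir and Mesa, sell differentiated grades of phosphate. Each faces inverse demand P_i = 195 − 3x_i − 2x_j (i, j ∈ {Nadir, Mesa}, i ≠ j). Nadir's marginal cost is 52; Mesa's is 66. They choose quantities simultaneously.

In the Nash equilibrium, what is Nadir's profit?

Mine Nadir's profit: π = x_{Nadir}(195 − 3x_{Nadir} − 2x_{Mesa}) − 52x_{Nadir}.
∂π/∂x_{Nadir} = 143 − 6x_{Nadir} − 2x_{Mesa} = 0 ⇒ x_{Nadir} = 143/6 − (1/3)x_{Mesa}.
Similarly x_{Mesa} = 21.5 − (1/3)x_{Nadir}.
Solving the two reaction functions simultaneously: (1 − (−1/3)(−1/3))x_{Nadir} = 143/6 − (1/3)·21.5, so (8/9)x_{Nadir} = 50/3 and x_{Nadir} = 18.75.
Then x_{Mesa} = 21.5 − (1/3)·18.75 = 15.25.
P_{Nadir} = 195 − 3·18.75 − 2·15.25 = 108.25.
Profit = (108.25 − 52)·18.75 = 1054.6875.

1054.6875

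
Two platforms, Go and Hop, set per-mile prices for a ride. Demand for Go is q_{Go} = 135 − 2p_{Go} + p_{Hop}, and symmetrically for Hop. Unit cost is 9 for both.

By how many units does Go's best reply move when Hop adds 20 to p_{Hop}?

5

Go's profit: π = (p_{Go} − 9)(135 − 2p_{Go} + p_{Hop}).
∂π/∂p_{Go} = 153 − 4p_{Go} + p_{Hop} = 0 ⇒ p_{Go} = 38.25 + 0.25p_{Hop}.
The reaction-function slope is 0.25, so a 20-unit rise in p_{Hop} moves p_{Go} by 0.25 × 20 = 5. Go's best response rises — the actions are strategic complements.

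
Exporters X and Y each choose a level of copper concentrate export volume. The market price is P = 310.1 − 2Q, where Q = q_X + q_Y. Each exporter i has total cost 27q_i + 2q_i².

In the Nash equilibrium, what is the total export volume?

56.62

Exporter X's profit: π = q_X(310.1 − 2(q_X + q_Y)) − 27q_X − 2q_X².
∂π/∂q_X = 283.1 − 8q_X − 2q_Y = 0, so q_X = 35.3875 − 0.25q_Y.
Setting q_X = q_Y in the reaction function: q_X = 35.3875 − 0.25q_X, so q_X = 35.3875 / 1.25 = 28.31.
Total export volume: 28.31 + 28.31 = 56.62.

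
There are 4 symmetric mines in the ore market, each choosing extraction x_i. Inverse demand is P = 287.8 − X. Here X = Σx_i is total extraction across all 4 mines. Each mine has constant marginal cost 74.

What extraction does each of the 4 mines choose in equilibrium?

42.76

A representative mine's profit is π_i = x_i(287.8 − X) − 74x_i, with X = x_i + Σ_{j≠i} x_j.
First-order condition: 213.8 − 2x_i − Σ_{j≠i} x_j = 0.
In a symmetric equilibrium every mine chooses the same x, so Σ_{j≠i} x_j = 3x. The condition becomes 213.8 − 5x = 0, giving x = 213.8/5 = 42.76.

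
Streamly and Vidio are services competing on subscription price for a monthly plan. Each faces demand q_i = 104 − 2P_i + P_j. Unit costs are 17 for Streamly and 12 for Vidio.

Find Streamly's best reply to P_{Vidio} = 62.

50

Streamly's profit: π = (P_{Streamly} − 17)(104 − 2P_{Streamly} + P_{Vidio}).
∂π/∂P_{Streamly} = 138 − 4P_{Streamly} + P_{Vidio} = 0 ⇒ P_{Streamly} = 34.5 + 0.25P_{Vidio}.
At P_{Vidio} = 62: P_{Streamly} = 34.5 + 0.25·62 = 50.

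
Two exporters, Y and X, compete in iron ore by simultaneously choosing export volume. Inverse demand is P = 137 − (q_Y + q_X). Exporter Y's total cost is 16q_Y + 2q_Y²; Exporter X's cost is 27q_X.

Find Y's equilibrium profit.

Exporter Y's profit: π = q_Y(137 − (q_Y + q_X)) − 16q_Y − 2q_Y².
∂π/∂q_Y = 121 − 6q_Y − q_X = 0, so q_Y = 121/6 − (1/6)q_X.
For X: ∂π/∂q_X = 110 − 2q_X − q_Y = 0 ⇒ q_X = 55 − 0.5q_Y.
Substituting the second reaction function into the first: q_Y = 121/6 − (1/6)(55 − 0.5q_Y), which gives (11/12)q_Y = 11 ⇒ q_Y = 12.
Then q_X = 55 − 0.5·12 = 49.
Price P = 137 − 61 = 76.
Y's profit: (76 − 16)·12 − 2(12)² = 432.

432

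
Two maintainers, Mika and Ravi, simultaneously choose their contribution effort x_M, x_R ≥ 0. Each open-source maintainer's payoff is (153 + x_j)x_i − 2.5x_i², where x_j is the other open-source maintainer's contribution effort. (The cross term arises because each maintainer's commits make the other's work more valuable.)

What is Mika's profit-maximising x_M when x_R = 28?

Mika's payoff is (153 + x_R)x_M − 2.5x_M².
∂π/∂x_M = 153 + x_R − 5x_M = 0, so x_M = 30.6 + 0.2x_R.
At x_R = 28: x_M = 30.6 + 0.2·28 = 36.2.

36.2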